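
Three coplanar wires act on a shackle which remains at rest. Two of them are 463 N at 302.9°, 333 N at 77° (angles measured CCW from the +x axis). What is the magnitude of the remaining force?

F ≈ 333 N

Sum the known components: ΣF_x = 326.4 N, ΣF_y = -64.28 N.
For equilibrium the remaining force must supply (−ΣF_x, −ΣF_y) = (-326.4, 64.28) N.
Magnitude = √((-326.4)² + (64.28)²) = 332.7 N; direction = atan2(64.28, -326.4) = 168.9°.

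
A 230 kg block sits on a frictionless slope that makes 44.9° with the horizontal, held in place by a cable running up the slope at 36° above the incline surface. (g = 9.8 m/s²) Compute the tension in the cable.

Take axes along and perpendicular to the incline. Weight components: W sin 44.9° = 1591 N down-slope, W cos 44.9° = 1597 N into the surface.
Along incline: T cos 36° = W sin 44.9° → T = 1967 N.
Perpendicular: N = W cos 44.9° − T sin 36° = 440.6 N.

T ≈ 1970 N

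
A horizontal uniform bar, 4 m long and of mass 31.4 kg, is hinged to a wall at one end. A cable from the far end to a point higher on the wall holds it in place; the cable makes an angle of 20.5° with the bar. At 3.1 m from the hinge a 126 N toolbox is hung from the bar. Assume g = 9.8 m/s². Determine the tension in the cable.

T ≈ 718 N

Take torques about the hinge: T sin 20.5° · 4 = 31.4×9.8×2 + 126×3.1 = 1006 N·m.
So T = 1006 / (0.3502 × 4) = 718.17 N.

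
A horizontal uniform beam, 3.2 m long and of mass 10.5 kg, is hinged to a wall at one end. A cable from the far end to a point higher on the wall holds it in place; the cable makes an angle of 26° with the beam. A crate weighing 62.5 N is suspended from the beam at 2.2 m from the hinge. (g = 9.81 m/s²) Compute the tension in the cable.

T ≈ 216 N

Take torques about the hinge: T sin 26° · 3.2 = 10.5×9.81×1.6 + 62.5×2.2 = 302.31 N·m.
So T = 302.31 / (0.4384 × 3.2) = 215.51 N.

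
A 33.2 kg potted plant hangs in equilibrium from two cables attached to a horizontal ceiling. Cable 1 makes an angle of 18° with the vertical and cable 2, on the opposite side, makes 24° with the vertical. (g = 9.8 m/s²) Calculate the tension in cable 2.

T_2 ≈ 150 N

Angles from the horizontal: cable 1 is 90° − 18° = 72°, cable 2 is 90° − 24° = 66°.
Weight W = 33.2 × 9.8 = 325.4 N acts straight down.
Horizontal: T_1 cos 72° = T_2 cos 66°  →  T_1 = 1.316 T_2.
Vertical: T_1 sin 72° + T_2 sin 66° = 325.4.
Substituting the horizontal relation into the vertical equation gives 2.165 T_2 = 325.4, so T_2 = 150.3 N.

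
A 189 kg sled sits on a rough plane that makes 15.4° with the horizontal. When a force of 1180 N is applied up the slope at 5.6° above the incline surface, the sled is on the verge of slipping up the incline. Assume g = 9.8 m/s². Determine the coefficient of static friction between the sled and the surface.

μ ≈ 0.409

On the verge of sliding up the incline, friction is at its maximum μN and acts down the slope.
Perpendicular to incline: N = W cos 15.4° − P sin 5.6° = 1786 − 115.1 = 1671 N.
Along incline: P cos 5.6° − μN = W sin 15.4° → μ = −(W sin 15.4° − P cos 5.6°) / N = 0.4086.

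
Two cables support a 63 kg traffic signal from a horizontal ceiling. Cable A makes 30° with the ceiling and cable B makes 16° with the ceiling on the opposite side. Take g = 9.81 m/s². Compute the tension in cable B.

Weight W = 63 × 9.81 = 618 N acts straight down.
Horizontal: T_A cos 30° = T_B cos 16°  →  T_A = 1.11 T_B.
Vertical: T_A sin 30° + T_B sin 16° = 618.
Substituting the horizontal relation into the vertical equation gives 0.8306 T_B = 618, so T_B = 744.1 N.

T_B ≈ 744 N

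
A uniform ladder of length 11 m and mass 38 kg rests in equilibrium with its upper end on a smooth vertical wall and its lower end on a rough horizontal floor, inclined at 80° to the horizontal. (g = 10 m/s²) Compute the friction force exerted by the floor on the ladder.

f ≈ 33.5 N

Torques about the foot: N_wall · 11 sin 80° = 38×10×5.5 cos 80° → N_wall = 33.502 N.
ΣF_x = 0: f_floor = N_wall = 33.502 N.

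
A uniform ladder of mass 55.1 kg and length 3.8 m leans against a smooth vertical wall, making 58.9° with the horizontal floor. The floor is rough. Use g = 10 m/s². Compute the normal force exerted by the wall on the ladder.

N_wall ≈ 166 N

Torques about the foot: N_wall · 3.8 sin 58.9° = 55.1×10×1.9 cos 58.9° → N_wall = 166.19 N.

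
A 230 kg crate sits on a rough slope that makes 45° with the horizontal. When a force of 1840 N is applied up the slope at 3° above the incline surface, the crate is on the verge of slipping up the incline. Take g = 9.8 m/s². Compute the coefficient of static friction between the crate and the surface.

On the verge of sliding up the incline, friction is at its maximum μN and acts down the slope.
Perpendicular to incline: N = W cos 45° − P sin 3° = 1594 − 96.3 = 1498 N.
Along incline: P cos 3° − μN = W sin 45° → μ = −(W sin 45° − P cos 3°) / N = 0.1627.

μ ≈ 0.163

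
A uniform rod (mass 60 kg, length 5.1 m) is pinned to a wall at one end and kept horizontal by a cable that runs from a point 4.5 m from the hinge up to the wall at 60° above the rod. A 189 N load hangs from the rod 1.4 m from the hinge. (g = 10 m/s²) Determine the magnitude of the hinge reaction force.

|H| ≈ 453 N

Take torques about the hinge: T sin 60° · 4.5 = 60×10×2.55 + 189×1.4 = 1794.6 N·m.
So T = 1794.6 / (0.8660 × 4.5) = 460.49 N.
ΣF_x = 0: H_x = T cos 60° = 230.25 N.
ΣF_y = 0: H_y = (60×10 + 189) − T sin 60° = 789 − 398.8 = 390.2 N.
|H| = √(H_x² + H_y²) = √((230.25)² + (390.2)²) = 453.07 N.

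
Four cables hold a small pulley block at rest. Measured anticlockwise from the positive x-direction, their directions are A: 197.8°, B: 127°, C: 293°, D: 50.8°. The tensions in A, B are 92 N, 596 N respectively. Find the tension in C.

Resolve: ΣF_x = 92 cos 197.8° + 596 cos 127° + T_C cos 293° + T_D cos 50.8° = 0.
        ΣF_y = 92 sin 197.8° + 596 sin 127° + T_C sin 293° + T_D sin 50.8° = 0.
The known terms sum to (-446.3, 447.9) N, so 0.3907 T_C + 0.6320 T_D = 446.3 and -0.9205 T_C + 0.7749 T_D = -447.9.
Solving simultaneously: T_C = 711 N, T_D = 266.6 N.

T_C ≈ 711 N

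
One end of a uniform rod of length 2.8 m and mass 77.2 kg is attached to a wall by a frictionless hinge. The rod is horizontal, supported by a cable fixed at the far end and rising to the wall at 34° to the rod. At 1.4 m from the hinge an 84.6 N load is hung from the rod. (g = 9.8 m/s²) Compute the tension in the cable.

T ≈ 752 N

Take torques about the hinge: T sin 34° · 2.8 = 77.2×9.8×1.4 + 84.6×1.4 = 1177.6 N·m.
So T = 1177.6 / (0.5592 × 2.8) = 752.12 N.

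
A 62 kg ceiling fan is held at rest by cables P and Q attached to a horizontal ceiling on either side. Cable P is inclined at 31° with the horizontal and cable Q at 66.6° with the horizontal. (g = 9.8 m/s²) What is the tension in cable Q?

Weight W = 62 × 9.8 = 607.6 N acts straight down.
Horizontal: T_P cos 31° = T_Q cos 66.6°  →  T_P = 0.4633 T_Q.
Vertical: T_P sin 31° + T_Q sin 66.6° = 607.6.
Substituting the horizontal relation into the vertical equation gives 1.156 T_Q = 607.6, so T_Q = 525.4 N.

T_Q ≈ 525 N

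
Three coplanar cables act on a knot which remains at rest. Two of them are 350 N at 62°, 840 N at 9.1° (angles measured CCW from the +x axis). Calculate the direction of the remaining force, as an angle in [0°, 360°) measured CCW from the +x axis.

θ ≈ 204°

Sum the known components: ΣF_x = 993.7 N, ΣF_y = 441.9 N.
For equilibrium the remaining force must supply (−ΣF_x, −ΣF_y) = (-993.7, -441.9) N.
Magnitude = √((-993.7)² + (-441.9)²) = 1088 N; direction = atan2(-441.9, -993.7) = 204.0°.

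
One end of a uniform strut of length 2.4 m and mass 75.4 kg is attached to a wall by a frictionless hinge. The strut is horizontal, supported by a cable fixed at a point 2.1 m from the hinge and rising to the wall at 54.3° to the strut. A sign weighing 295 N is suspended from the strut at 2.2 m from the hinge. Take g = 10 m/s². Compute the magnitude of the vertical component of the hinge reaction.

Take torques about the hinge: T sin 54.3° · 2.1 = 75.4×10×1.2 + 295×2.2 = 1553.8 N·m.
So T = 1553.8 / (0.8121 × 2.1) = 911.12 N.
ΣF_y = 0: H_y = (75.4×10 + 295) − T sin 54.3° = 1049 − 739.9 = 309.1 N.

|H_y| ≈ 309 N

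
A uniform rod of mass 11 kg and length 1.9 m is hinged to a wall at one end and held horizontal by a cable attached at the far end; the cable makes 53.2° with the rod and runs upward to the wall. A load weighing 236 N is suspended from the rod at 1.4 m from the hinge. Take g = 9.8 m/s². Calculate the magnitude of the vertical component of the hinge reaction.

|H_y| ≈ 116 N

Take torques about the hinge: T sin 53.2° · 1.9 = 11×9.8×0.95 + 236×1.4 = 432.81 N·m.
So T = 432.81 / (0.8007 × 1.9) = 284.48 N.
ΣF_y = 0: H_y = (11×9.8 + 236) − T sin 53.2° = 343.8 − 227.79 = 116.01 N.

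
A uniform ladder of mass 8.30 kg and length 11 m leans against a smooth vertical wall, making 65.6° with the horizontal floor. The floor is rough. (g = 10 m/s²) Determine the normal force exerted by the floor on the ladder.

ΣF_y = 0: N_floor = 8.30×10 = 83 N.

N_floor ≈ 83 N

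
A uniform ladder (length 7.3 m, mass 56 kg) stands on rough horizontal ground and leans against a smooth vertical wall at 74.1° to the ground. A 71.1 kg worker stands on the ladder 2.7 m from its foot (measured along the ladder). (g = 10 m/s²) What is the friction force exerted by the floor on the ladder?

f ≈ 155 N

Torques about the foot: N_wall · 7.3 sin 74.1° = 56×10×3.65 cos 74.1° + 71.1×10×2.7 cos 74.1° → N_wall = 154.67 N.
ΣF_x = 0: f_floor = N_wall = 154.67 N.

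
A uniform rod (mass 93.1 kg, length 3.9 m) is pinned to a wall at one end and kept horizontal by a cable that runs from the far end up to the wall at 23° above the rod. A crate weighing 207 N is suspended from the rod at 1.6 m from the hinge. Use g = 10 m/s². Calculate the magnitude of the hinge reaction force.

|H| ≈ 1420 N

Take torques about the hinge: T sin 23° · 3.9 = 93.1×10×1.95 + 207×1.6 = 2146.7 N·m.
So T = 2146.7 / (0.3907 × 3.9) = 1408.7 N.
ΣF_x = 0: H_x = T cos 23° = 1296.7 N.
ΣF_y = 0: H_y = (93.1×10 + 207) − T sin 23° = 1138 − 550.42 = 587.58 N.
|H| = √(H_x² + H_y²) = √((1296.7)² + (587.58)²) = 1423.6 N.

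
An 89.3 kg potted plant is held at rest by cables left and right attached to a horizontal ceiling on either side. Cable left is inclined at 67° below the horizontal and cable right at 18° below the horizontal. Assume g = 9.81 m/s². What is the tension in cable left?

T_left ≈ 836 N

Weight W = 89.3 × 9.81 = 876 N acts straight down.
Horizontal: T_left cos 67° = T_right cos 18°  →  T_right = 0.4108 T_left.
Vertical: T_left sin 67° + T_right sin 18° = 876.
Substituting the horizontal relation into the vertical equation gives 1.047 T_left = 876, so T_left = 836.3 N.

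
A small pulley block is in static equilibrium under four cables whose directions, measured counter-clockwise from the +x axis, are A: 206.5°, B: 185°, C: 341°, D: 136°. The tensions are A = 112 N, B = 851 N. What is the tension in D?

T_D ≈ 1010 N

Resolve: ΣF_x = 112 cos 206.5° + 851 cos 185° + T_C cos 341° + T_D cos 136° = 0.
        ΣF_y = 112 sin 206.5° + 851 sin 185° + T_C sin 341° + T_D sin 136° = 0.
The known terms sum to (-948, -124.1) N, so 0.9455 T_C − 0.7193 T_D = 948 and -0.3256 T_C + 0.6947 T_D = 124.1.
Solving simultaneously: T_C = 1770 N, T_D = 1008 N.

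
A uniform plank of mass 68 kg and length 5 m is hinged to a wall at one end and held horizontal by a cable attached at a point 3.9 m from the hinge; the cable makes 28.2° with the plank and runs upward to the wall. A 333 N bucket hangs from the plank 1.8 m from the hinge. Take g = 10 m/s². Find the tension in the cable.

Take torques about the hinge: T sin 28.2° · 3.9 = 68×10×2.5 + 333×1.8 = 2299.4 N·m.
So T = 2299.4 / (0.4726 × 3.9) = 1247.7 N.

T ≈ 1250 N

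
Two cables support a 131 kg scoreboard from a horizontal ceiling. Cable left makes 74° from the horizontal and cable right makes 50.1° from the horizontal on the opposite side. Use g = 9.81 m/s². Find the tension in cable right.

Weight W = 131 × 9.81 = 1285 N acts straight down.
Horizontal: T_left cos 74° = T_right cos 50.1°  →  T_left = 2.327 T_right.
Vertical: T_left sin 74° + T_right sin 50.1° = 1285.
Substituting the horizontal relation into the vertical equation gives 3.004 T_right = 1285, so T_right = 427.8 N.

T_right ≈ 428 N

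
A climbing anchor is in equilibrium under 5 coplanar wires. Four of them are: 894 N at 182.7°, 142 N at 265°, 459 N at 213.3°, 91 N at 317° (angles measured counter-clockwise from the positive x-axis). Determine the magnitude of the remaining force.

Sum the known components: ΣF_x = -1222 N, ΣF_y = -497.6 N.
For equilibrium the remaining force must supply (−ΣF_x, −ΣF_y) = (1222, 497.6) N.
Magnitude = √((1222)² + (497.6)²) = 1320 N; direction = atan2(497.6, 1222) = 22.2°.

F ≈ 1320 N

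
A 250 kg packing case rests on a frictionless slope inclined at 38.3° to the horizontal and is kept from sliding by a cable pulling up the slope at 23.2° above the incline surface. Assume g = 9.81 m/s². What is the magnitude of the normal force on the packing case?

N ≈ 1270 N

Take axes along and perpendicular to the incline. Weight components: W sin 38.3° = 1520 N down-slope, W cos 38.3° = 1925 N into the surface.
Along incline: T cos 23.2° = W sin 38.3° → T = 1654 N.
Perpendicular: N = W cos 38.3° − T sin 23.2° = 1273 N.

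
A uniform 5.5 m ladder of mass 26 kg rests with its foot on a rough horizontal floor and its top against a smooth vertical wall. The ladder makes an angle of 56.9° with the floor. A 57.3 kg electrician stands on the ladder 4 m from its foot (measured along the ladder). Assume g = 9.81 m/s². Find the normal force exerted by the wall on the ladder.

Torques about the foot: N_wall · 5.5 sin 56.9° = 26×9.81×2.75 cos 56.9° + 57.3×9.81×4 cos 56.9° → N_wall = 349.64 N.

N_wall ≈ 350 N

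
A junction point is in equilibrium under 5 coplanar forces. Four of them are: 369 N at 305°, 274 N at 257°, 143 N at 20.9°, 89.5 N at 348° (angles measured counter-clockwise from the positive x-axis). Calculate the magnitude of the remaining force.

F ≈ 653 N

Sum the known components: ΣF_x = 371.1 N, ΣF_y = -536.8 N.
For equilibrium the remaining force must supply (−ΣF_x, −ΣF_y) = (-371.1, 536.8) N.
Magnitude = √((-371.1)² + (536.8)²) = 652.6 N; direction = atan2(536.8, -371.1) = 124.7°.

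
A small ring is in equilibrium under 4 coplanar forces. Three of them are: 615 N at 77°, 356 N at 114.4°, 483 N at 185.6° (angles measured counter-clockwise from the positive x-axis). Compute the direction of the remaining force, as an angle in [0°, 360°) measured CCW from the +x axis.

θ ≈ 299°

Sum the known components: ΣF_x = -489.4 N, ΣF_y = 876.3 N.
For equilibrium the remaining force must supply (−ΣF_x, −ΣF_y) = (489.4, -876.3) N.
Magnitude = √((489.4)² + (-876.3)²) = 1004 N; direction = atan2(-876.3, 489.4) = 299.2°.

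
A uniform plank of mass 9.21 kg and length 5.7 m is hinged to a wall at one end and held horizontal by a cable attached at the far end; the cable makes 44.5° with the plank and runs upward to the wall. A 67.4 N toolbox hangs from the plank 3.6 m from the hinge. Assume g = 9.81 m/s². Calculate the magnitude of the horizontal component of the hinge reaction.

H_x ≈ 89.3 N

Take torques about the hinge: T sin 44.5° · 5.7 = 9.21×9.81×2.85 + 67.4×3.6 = 500.14 N·m.
So T = 500.14 / (0.7009 × 5.7) = 125.19 N.
ΣF_x = 0: H_x = T cos 44.5° = 89.288 N.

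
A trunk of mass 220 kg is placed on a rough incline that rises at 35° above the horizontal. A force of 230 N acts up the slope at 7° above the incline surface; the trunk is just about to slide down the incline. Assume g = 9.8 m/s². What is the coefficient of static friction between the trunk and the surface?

μ ≈ 0.580

On the verge of sliding down the incline, friction is at its maximum μN and acts up the slope.
Perpendicular to incline: N = W cos 35° − P sin 7° = 1766 − 28.03 = 1738 N.
Along incline: P cos 7° + μN = W sin 35° → μ = (W sin 35° − P cos 7°) / N = 0.5802.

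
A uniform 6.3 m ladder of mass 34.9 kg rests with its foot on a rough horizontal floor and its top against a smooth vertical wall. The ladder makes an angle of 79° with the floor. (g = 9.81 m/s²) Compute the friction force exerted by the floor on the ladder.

Torques about the foot: N_wall · 6.3 sin 79° = 34.9×9.81×3.15 cos 79° → N_wall = 33.275 N.
ΣF_x = 0: f_floor = N_wall = 33.275 N.

f ≈ 33.3 N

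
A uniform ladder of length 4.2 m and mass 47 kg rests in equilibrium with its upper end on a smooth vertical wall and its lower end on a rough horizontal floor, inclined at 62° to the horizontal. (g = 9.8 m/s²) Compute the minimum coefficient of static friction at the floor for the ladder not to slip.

ΣF_y = 0: N_floor = 47×9.8 = 460.6 N.
Torques about the foot: N_wall · 4.2 sin 62° = 47×9.8×2.1 cos 62° → N_wall = 122.45 N.
ΣF_x = 0: f_floor = N_wall = 122.45 N.
μ_min = f_floor / N_floor = 122.45 / 460.6 = 0.2659.

μ_min ≈ 0.266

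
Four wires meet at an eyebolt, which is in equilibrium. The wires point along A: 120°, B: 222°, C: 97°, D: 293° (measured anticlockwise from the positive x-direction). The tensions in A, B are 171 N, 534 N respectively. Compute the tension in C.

Resolve: ΣF_x = 171 cos 120° + 534 cos 222° + T_C cos 97° + T_D cos 293° = 0.
        ΣF_y = 171 sin 120° + 534 sin 222° + T_C sin 97° + T_D sin 293° = 0.
The known terms sum to (-482.3, -209.2) N, so -0.1219 T_C + 0.3907 T_D = 482.3 and 0.9925 T_C − 0.9205 T_D = 209.2.
Solving simultaneously: T_C = 1907 N, T_D = 1829 N.

T_C ≈ 1910 N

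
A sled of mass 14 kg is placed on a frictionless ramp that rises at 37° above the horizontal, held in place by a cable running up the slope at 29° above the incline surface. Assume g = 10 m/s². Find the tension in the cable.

Take axes along and perpendicular to the incline. Weight components: W sin 37° = 84.25 N down-slope, W cos 37° = 111.8 N into the surface.
Along incline: T cos 29° = W sin 37° → T = 96.33 N.
Perpendicular: N = W cos 37° − T sin 29° = 65.11 N.

T ≈ 96.3 N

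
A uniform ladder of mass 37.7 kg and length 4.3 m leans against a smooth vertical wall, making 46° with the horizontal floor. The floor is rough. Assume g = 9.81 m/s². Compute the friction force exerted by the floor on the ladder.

f ≈ 179 N

Torques about the foot: N_wall · 4.3 sin 46° = 37.7×9.81×2.15 cos 46° → N_wall = 178.57 N.
ΣF_x = 0: f_floor = N_wall = 178.57 N.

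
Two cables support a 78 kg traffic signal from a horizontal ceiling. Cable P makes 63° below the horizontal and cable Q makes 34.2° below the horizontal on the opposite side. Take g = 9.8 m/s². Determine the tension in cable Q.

Weight W = 78 × 9.8 = 764.4 N acts straight down.
Horizontal: T_P cos 63° = T_Q cos 34.2°  →  T_P = 1.822 T_Q.
Vertical: T_P sin 63° + T_Q sin 34.2° = 764.4.
Substituting the horizontal relation into the vertical equation gives 2.185 T_Q = 764.4, so T_Q = 349.8 N.

T_Q ≈ 350 N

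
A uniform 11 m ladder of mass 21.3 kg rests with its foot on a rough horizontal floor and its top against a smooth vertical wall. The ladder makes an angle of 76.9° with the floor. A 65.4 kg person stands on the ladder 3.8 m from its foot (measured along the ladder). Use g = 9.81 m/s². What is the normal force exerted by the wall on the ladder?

Torques about the foot: N_wall · 11 sin 76.9° = 21.3×9.81×5.5 cos 76.9° + 65.4×9.81×3.8 cos 76.9° → N_wall = 75.888 N.

N_wall ≈ 75.9 N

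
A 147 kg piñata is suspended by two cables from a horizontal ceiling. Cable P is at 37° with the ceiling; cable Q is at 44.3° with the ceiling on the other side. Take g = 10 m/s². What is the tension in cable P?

Weight W = 147 × 10 = 1470 N acts straight down.
Horizontal: T_P cos 37° = T_Q cos 44.3°  →  T_Q = 1.116 T_P.
Vertical: T_P sin 37° + T_Q sin 44.3° = 1470.
Substituting the horizontal relation into the vertical equation gives 1.381 T_P = 1470, so T_P = 1064 N.

T_P ≈ 1060 N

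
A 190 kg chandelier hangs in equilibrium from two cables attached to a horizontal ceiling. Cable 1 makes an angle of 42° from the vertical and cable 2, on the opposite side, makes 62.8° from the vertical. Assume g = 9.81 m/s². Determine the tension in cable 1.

Angles from the horizontal: cable 1 is 90° − 42° = 48°, cable 2 is 90° − 62.8° = 27.2°.
Weight W = 190 × 9.81 = 1864 N acts straight down.
Horizontal: T_1 cos 48° = T_2 cos 27.2°  →  T_2 = 0.7523 T_1.
Vertical: T_1 sin 48° + T_2 sin 27.2° = 1864.
Substituting the horizontal relation into the vertical equation gives 1.087 T_1 = 1864, so T_1 = 1715 N.

T_1 ≈ 1710 N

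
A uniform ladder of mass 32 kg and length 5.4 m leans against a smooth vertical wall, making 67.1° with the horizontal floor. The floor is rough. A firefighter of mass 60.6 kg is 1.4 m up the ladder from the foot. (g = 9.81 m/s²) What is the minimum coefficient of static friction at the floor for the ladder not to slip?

ΣF_y = 0: N_floor = 32×9.81 + 60.6×9.81 = 908.41 N.
Torques about the foot: N_wall · 5.4 sin 67.1° = 32×9.81×2.7 cos 67.1° + 60.6×9.81×1.4 cos 67.1° → N_wall = 131.41 N.
ΣF_x = 0: f_floor = N_wall = 131.41 N.
μ_min = f_floor / N_floor = 131.41 / 908.41 = 0.1447.

μ_min ≈ 0.145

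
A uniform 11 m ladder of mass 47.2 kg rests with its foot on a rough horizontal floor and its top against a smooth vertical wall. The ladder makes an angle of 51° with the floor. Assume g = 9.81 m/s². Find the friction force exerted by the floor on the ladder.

Torques about the foot: N_wall · 11 sin 51° = 47.2×9.81×5.5 cos 51° → N_wall = 187.48 N.
ΣF_x = 0: f_floor = N_wall = 187.48 N.

f ≈ 187 N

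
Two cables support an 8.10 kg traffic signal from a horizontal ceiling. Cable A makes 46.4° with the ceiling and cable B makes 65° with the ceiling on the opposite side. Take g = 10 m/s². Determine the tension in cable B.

T_B ≈ 60 N

Weight W = 8.10 × 10 = 81 N acts straight down.
Horizontal: T_A cos 46.4° = T_B cos 65°  →  T_A = 0.6128 T_B.
Vertical: T_A sin 46.4° + T_B sin 65° = 81.
Substituting the horizontal relation into the vertical equation gives 1.35 T_B = 81, so T_B = 60 N.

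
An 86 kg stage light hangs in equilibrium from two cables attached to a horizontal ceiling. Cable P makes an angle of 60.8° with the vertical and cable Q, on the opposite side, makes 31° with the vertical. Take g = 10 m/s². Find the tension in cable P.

T_P ≈ 443 N

Angles from the horizontal: cable P is 90° − 60.8° = 29.2°, cable Q is 90° − 31° = 59°.
Weight W = 86 × 10 = 860 N acts straight down.
Horizontal: T_P cos 29.2° = T_Q cos 59°  →  T_Q = 1.695 T_P.
Vertical: T_P sin 29.2° + T_Q sin 59° = 860.
Substituting the horizontal relation into the vertical equation gives 1.941 T_P = 860, so T_P = 443.2 N.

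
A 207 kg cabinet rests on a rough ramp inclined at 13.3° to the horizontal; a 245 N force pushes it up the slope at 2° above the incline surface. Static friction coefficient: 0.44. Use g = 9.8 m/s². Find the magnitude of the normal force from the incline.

N ≈ 1970 N

Axes along / perpendicular to the incline. W sin 13.3° = 466.7 N down-slope; W cos 13.3° = 1974 N into the surface.
Perpendicular: N = W cos 13.3° − P sin 2° = 1974 − 8.55 = 1966 N.
Along incline: P cos 2° + f = W sin 13.3° (friction acts up-slope) → f = 466.7 − 244.9 = 221.8 N.
|f| = 221.8 N ≤ μN = 864.9 N, so the cabinet is indeed static.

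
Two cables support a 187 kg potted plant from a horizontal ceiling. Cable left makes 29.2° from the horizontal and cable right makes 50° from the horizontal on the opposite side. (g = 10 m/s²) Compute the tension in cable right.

Weight W = 187 × 10 = 1870 N acts straight down.
Horizontal: T_left cos 29.2° = T_right cos 50°  →  T_left = 0.7364 T_right.
Vertical: T_left sin 29.2° + T_right sin 50° = 1870.
Substituting the horizontal relation into the vertical equation gives 1.125 T_right = 1870, so T_right = 1662 N.

T_right ≈ 1660 N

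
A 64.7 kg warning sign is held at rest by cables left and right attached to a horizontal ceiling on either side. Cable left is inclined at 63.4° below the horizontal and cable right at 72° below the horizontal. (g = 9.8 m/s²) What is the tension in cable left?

Weight W = 64.7 × 9.8 = 634.1 N acts straight down.
Horizontal: T_left cos 63.4° = T_right cos 72°  →  T_right = 1.449 T_left.
Vertical: T_left sin 63.4° + T_right sin 72° = 634.1.
Substituting the horizontal relation into the vertical equation gives 2.272 T_left = 634.1, so T_left = 279 N.

T_left ≈ 279 N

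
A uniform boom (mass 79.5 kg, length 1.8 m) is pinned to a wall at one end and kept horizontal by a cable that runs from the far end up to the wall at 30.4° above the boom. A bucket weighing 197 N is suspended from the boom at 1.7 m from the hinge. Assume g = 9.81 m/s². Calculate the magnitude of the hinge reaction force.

|H| ≈ 1060 N

Take torques about the hinge: T sin 30.4° · 1.8 = 79.5×9.81×0.9 + 197×1.7 = 1036.8 N·m.
So T = 1036.8 / (0.5060 × 1.8) = 1138.3 N.
ΣF_x = 0: H_x = T cos 30.4° = 981.77 N.
ΣF_y = 0: H_y = (79.5×9.81 + 197) − T sin 30.4° = 976.9 − 576 = 400.89 N.
|H| = √(H_x² + H_y²) = √((981.77)² + (400.89)²) = 1060.5 N.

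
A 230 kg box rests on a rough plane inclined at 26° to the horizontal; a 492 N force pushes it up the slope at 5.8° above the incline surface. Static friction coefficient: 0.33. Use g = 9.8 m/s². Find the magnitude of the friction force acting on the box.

Axes along / perpendicular to the incline. W sin 26° = 988.1 N down-slope; W cos 26° = 2026 N into the surface.
Perpendicular: N = W cos 26° − P sin 5.8° = 2026 − 49.72 = 1976 N.
Along incline: P cos 5.8° + f = W sin 26° (friction acts up-slope) → f = 988.1 − 489.5 = 498.6 N.
|f| = 498.6 N ≤ μN = 652.1 N, so the box is indeed static.

f ≈ 499 N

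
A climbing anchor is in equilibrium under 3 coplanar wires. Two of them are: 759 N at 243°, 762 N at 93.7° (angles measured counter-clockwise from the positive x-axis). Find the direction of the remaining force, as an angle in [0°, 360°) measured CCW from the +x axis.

θ ≈ 348°

Sum the known components: ΣF_x = -393.8 N, ΣF_y = 84.14 N.
For equilibrium the remaining force must supply (−ΣF_x, −ΣF_y) = (393.8, -84.14) N.
Magnitude = √((393.8)² + (-84.14)²) = 402.6 N; direction = atan2(-84.14, 393.8) = 347.9°.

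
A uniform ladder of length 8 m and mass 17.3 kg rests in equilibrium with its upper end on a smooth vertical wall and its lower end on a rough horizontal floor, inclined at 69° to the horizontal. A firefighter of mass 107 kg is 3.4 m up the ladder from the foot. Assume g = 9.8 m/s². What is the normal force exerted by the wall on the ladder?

N_wall ≈ 204 N

Torques about the foot: N_wall · 8 sin 69° = 17.3×9.8×4 cos 69° + 107×9.8×3.4 cos 69° → N_wall = 203.61 N.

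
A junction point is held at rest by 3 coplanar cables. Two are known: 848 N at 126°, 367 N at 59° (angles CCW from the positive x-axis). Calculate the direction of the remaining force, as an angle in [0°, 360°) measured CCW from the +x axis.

θ ≈ 287°

Sum the known components: ΣF_x = -309.4 N, ΣF_y = 1001 N.
For equilibrium the remaining force must supply (−ΣF_x, −ΣF_y) = (309.4, -1001) N.
Magnitude = √((309.4)² + (-1001)²) = 1047 N; direction = atan2(-1001, 309.4) = 287.2°.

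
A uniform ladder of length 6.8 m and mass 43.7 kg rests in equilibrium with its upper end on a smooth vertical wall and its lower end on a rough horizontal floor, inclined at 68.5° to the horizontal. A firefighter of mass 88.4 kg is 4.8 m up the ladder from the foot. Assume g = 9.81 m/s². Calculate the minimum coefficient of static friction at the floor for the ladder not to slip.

ΣF_y = 0: N_floor = 43.7×9.81 + 88.4×9.81 = 1295.9 N.
Torques about the foot: N_wall · 6.8 sin 68.5° = 43.7×9.81×3.4 cos 68.5° + 88.4×9.81×4.8 cos 68.5° → N_wall = 325.56 N.
ΣF_x = 0: f_floor = N_wall = 325.56 N.
μ_min = f_floor / N_floor = 325.56 / 1295.9 = 0.2512.

μ_min ≈ 0.251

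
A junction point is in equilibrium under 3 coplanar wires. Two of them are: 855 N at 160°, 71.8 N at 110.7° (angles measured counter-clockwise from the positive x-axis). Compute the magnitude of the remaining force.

F ≈ 903 N

Sum the known components: ΣF_x = -828.8 N, ΣF_y = 359.6 N.
For equilibrium the remaining force must supply (−ΣF_x, −ΣF_y) = (828.8, -359.6) N.
Magnitude = √((828.8)² + (-359.6)²) = 903.5 N; direction = atan2(-359.6, 828.8) = 336.5°.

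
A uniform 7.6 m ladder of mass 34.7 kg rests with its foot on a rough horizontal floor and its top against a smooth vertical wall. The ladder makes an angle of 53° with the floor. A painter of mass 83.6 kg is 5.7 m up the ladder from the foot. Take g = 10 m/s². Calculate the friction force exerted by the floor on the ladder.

f ≈ 603 N

Torques about the foot: N_wall · 7.6 sin 53° = 34.7×10×3.8 cos 53° + 83.6×10×5.7 cos 53° → N_wall = 603.22 N.
ΣF_x = 0: f_floor = N_wall = 603.22 N.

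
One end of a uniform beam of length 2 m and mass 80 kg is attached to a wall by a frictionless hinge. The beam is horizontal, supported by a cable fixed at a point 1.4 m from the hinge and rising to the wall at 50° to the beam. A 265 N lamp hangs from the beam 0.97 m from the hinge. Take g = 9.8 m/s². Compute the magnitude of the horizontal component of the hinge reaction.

H_x ≈ 624 N

Take torques about the hinge: T sin 50° · 1.4 = 80×9.8×1 + 265×0.97 = 1041 N·m.
So T = 1041 / (0.7660 × 1.4) = 970.71 N.
ΣF_x = 0: H_x = T cos 50° = 623.96 N.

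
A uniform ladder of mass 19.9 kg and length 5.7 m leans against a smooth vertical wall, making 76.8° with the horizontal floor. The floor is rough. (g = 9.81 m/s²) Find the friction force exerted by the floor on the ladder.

Torques about the foot: N_wall · 5.7 sin 76.8° = 19.9×9.81×2.85 cos 76.8° → N_wall = 22.894 N.
ΣF_x = 0: f_floor = N_wall = 22.894 N.

f ≈ 22.9 N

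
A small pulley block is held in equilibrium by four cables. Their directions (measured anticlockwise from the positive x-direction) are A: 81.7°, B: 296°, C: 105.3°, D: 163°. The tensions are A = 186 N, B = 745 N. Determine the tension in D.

T_D ≈ 252 N

Resolve: ΣF_x = 186 cos 81.7° + 745 cos 296° + T_C cos 105.3° + T_D cos 163° = 0.
        ΣF_y = 186 sin 81.7° + 745 sin 296° + T_C sin 105.3° + T_D sin 163° = 0.
The known terms sum to (353.4, -485.5) N, so -0.2639 T_C − 0.9563 T_D = -353.4 and 0.9646 T_C + 0.2924 T_D = 485.5.
Solving simultaneously: T_C = 427.1 N, T_D = 251.7 N.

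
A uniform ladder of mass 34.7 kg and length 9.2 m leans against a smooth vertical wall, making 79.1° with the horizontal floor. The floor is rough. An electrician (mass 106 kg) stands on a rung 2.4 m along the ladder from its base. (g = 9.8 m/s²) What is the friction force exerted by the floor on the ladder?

f ≈ 84.9 N

Torques about the foot: N_wall · 9.2 sin 79.1° = 34.7×9.8×4.6 cos 79.1° + 106×9.8×2.4 cos 79.1° → N_wall = 84.927 N.
ΣF_x = 0: f_floor = N_wall = 84.927 N.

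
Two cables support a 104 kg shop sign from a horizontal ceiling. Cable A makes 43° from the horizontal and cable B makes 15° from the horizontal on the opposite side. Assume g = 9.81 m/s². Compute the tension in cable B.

T_B ≈ 880 N

Weight W = 104 × 9.81 = 1020 N acts straight down.
Horizontal: T_A cos 43° = T_B cos 15°  →  T_A = 1.321 T_B.
Vertical: T_A sin 43° + T_B sin 15° = 1020.
Substituting the horizontal relation into the vertical equation gives 1.16 T_B = 1020, so T_B = 879.9 N.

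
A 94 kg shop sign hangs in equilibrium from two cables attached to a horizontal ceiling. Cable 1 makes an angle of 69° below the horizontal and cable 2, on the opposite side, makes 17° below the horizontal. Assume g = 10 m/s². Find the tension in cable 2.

T_2 ≈ 338 N

Weight W = 94 × 10 = 940 N acts straight down.
Horizontal: T_1 cos 69° = T_2 cos 17°  →  T_1 = 2.668 T_2.
Vertical: T_1 sin 69° + T_2 sin 17° = 940.
Substituting the horizontal relation into the vertical equation gives 2.784 T_2 = 940, so T_2 = 337.7 N.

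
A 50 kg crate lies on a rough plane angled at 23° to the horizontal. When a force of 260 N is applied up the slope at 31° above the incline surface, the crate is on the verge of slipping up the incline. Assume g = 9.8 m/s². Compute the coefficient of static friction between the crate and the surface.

μ ≈ 0.0990

On the verge of sliding up the incline, friction is at its maximum μN and acts down the slope.
Perpendicular to incline: N = W cos 23° − P sin 31° = 451 − 133.9 = 317.1 N.
Along incline: P cos 31° − μN = W sin 23° → μ = −(W sin 23° − P cos 31°) / N = 0.09903.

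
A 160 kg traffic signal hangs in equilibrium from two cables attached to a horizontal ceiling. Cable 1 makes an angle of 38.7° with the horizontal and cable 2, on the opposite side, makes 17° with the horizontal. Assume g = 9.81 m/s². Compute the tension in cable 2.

T_2 ≈ 1480 N

Weight W = 160 × 9.81 = 1570 N acts straight down.
Horizontal: T_1 cos 38.7° = T_2 cos 17°  →  T_1 = 1.225 T_2.
Vertical: T_1 sin 38.7° + T_2 sin 17° = 1570.
Substituting the horizontal relation into the vertical equation gives 1.059 T_2 = 1570, so T_2 = 1483 N.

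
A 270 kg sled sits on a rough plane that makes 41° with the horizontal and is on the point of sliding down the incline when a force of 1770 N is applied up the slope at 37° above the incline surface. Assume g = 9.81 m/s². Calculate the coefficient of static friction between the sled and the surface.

μ ≈ 0.347

On the verge of sliding down the incline, friction is at its maximum μN and acts up the slope.
Perpendicular to incline: N = W cos 41° − P sin 37° = 1999 − 1065 = 933.8 N.
Along incline: P cos 37° + μN = W sin 41° → μ = (W sin 41° − P cos 37°) / N = 0.3471.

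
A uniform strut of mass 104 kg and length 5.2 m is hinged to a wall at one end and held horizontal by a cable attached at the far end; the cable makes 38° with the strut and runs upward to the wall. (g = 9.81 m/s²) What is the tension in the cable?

Take torques about the hinge: T sin 38° · 5.2 = 104×9.81×2.6 = 2652.6 N·m.
So T = 2652.6 / (0.6157 × 5.2) = 828.57 N.

T ≈ 829 N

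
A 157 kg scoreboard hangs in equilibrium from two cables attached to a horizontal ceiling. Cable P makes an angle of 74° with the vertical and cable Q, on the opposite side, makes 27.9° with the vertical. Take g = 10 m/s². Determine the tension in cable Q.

T_Q ≈ 1540 N

Angles from the horizontal: cable P is 90° − 74° = 16°, cable Q is 90° − 27.9° = 62.1°.
Weight W = 157 × 10 = 1570 N acts straight down.
Horizontal: T_P cos 16° = T_Q cos 62.1°  →  T_P = 0.4868 T_Q.
Vertical: T_P sin 16° + T_Q sin 62.1° = 1570.
Substituting the horizontal relation into the vertical equation gives 1.018 T_Q = 1570, so T_Q = 1542 N.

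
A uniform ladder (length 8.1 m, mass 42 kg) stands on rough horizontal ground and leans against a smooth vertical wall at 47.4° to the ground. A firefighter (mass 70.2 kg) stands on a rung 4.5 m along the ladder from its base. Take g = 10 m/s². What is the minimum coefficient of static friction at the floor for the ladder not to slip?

μ_min ≈ 0.492

ΣF_y = 0: N_floor = 42×10 + 70.2×10 = 1122 N.
Torques about the foot: N_wall · 8.1 sin 47.4° = 42×10×4.05 cos 47.4° + 70.2×10×4.5 cos 47.4° → N_wall = 551.73 N.
ΣF_x = 0: f_floor = N_wall = 551.73 N.
μ_min = f_floor / N_floor = 551.73 / 1122 = 0.4917.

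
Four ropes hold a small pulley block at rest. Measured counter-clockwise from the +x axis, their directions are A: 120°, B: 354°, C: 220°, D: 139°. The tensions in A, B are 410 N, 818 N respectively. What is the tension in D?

Resolve: ΣF_x = 410 cos 120° + 818 cos 354° + T_C cos 220° + T_D cos 139° = 0.
        ΣF_y = 410 sin 120° + 818 sin 354° + T_C sin 220° + T_D sin 139° = 0.
The known terms sum to (608.5, 269.6) N, so -0.7660 T_C − 0.7547 T_D = -608.5 and -0.6428 T_C + 0.6561 T_D = -269.6.
Solving simultaneously: T_C = 610.2 N, T_D = 187 N.

T_D ≈ 187 N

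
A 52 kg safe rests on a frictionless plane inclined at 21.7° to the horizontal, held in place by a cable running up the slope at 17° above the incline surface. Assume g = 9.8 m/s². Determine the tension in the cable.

Take axes along and perpendicular to the incline. Weight components: W sin 21.7° = 188.4 N down-slope, W cos 21.7° = 473.5 N into the surface.
Along incline: T cos 17° = W sin 21.7° → T = 197 N.
Perpendicular: N = W cos 21.7° − T sin 17° = 415.9 N.

T ≈ 197 N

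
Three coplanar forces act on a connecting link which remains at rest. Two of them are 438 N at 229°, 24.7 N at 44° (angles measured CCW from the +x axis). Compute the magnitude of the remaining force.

Sum the known components: ΣF_x = -269.6 N, ΣF_y = -313.4 N.
For equilibrium the remaining force must supply (−ΣF_x, −ΣF_y) = (269.6, 313.4) N.
Magnitude = √((269.6)² + (313.4)²) = 413.4 N; direction = atan2(313.4, 269.6) = 49.3°.

F ≈ 413 N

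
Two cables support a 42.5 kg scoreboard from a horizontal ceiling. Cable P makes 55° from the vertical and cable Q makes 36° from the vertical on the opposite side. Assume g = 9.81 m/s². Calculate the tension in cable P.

Angles from the horizontal: cable P is 90° − 55° = 35°, cable Q is 90° − 36° = 54°.
Weight W = 42.5 × 9.81 = 416.9 N acts straight down.
Horizontal: T_P cos 35° = T_Q cos 54°  →  T_Q = 1.394 T_P.
Vertical: T_P sin 35° + T_Q sin 54° = 416.9.
Substituting the horizontal relation into the vertical equation gives 1.701 T_P = 416.9, so T_P = 245.1 N.

T_P ≈ 245 N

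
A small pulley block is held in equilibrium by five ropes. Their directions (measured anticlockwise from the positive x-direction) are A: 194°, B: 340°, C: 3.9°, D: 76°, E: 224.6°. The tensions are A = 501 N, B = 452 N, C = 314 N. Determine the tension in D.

Resolve: ΣF_x = 501 cos 194° + 452 cos 340° + 314 cos 3.9° + T_D cos 76° + T_E cos 224.6° = 0.
        ΣF_y = 501 sin 194° + 452 sin 340° + 314 sin 3.9° + T_D sin 76° + T_E sin 224.6° = 0.
The known terms sum to (251.9, -254.4) N, so 0.2419 T_D − 0.7120 T_E = -251.9 and 0.9703 T_D − 0.7022 T_E = 254.4.
Solving simultaneously: T_D = 687.2 N, T_E = 587.3 N.

T_D ≈ 687 N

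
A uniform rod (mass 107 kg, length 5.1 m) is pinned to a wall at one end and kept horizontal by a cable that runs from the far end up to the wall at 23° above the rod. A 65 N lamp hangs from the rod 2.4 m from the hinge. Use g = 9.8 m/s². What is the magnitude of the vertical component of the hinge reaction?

|H_y| ≈ 559 N

Take torques about the hinge: T sin 23° · 5.1 = 107×9.8×2.55 + 65×2.4 = 2829.9 N·m.
So T = 2829.9 / (0.3907 × 5.1) = 1420.1 N.
ΣF_y = 0: H_y = (107×9.8 + 65) − T sin 23° = 1113.6 − 554.89 = 558.71 N.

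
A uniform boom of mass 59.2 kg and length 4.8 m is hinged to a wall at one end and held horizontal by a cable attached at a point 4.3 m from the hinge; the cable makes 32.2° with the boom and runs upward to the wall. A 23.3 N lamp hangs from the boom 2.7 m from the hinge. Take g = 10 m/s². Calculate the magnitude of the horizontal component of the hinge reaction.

Take torques about the hinge: T sin 32.2° · 4.3 = 59.2×10×2.4 + 23.3×2.7 = 1483.7 N·m.
So T = 1483.7 / (0.5329 × 4.3) = 647.52 N.
ΣF_x = 0: H_x = T cos 32.2° = 547.93 N.

H_x ≈ 548 N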